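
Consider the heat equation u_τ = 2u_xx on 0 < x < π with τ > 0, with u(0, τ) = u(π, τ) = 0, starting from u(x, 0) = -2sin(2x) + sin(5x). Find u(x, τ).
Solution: Using separation of variables u = X(x)T(τ):
Eigenfunctions: sin(nx), n = 1, 2, 3, ...
General solution: u(x, τ) = Σ c_n sin(nx) exp(-2n² τ)
Matching u(x,0) = -2sin(2x) + sin(5x) term by term: c_2=-2, c_5=1.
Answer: u(x, τ) = -2exp(-8τ)sin(2x) + exp(-50τ)sin(5x)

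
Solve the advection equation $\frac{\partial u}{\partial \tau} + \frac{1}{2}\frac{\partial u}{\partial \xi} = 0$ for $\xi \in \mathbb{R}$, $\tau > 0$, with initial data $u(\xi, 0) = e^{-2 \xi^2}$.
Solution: By method of characteristics (waves move right with speed 1/2):
Along characteristics $\xi - \frac{1}{2}\tau =$ const, $u$ is constant, so $u(\xi,\tau) = f(\xi - \frac{1}{2}\tau)$ with $f = u( \cdot , 0)$.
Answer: $u(\xi, \tau) = e^{-2 (-\tau/2 + \xi)^2}$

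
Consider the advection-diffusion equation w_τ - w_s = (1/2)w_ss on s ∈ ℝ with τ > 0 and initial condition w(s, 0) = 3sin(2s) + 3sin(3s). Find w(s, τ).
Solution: Moving frame: η = s + τ, σ = τ, w = u(η,σ), so w_τ = u_σ + u_η and w_ss = u_ηη.
Hence w_τ - w_s = u_σ and the PDE becomes the heat equation u_σ = (1/2)u_ηη on η ∈ ℝ.
Initial data: u(η,0) = w(η,0) = 3sin(2η) + 3sin(3η). Each mode sin(nη) decays as exp(-n²σ/2) on ℝ, so u(η,σ) = Σ c_n exp(-n²σ/2) sin(nη) with c_2=3, c_3=3: u(η,σ) = 3exp(-2σ)sin(2η) + 3exp(-9σ/2)sin(3η).
Substituting back: w(s,τ) = u(s + τ, τ).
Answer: w(s, τ) = 3exp(-2τ)sin(2s + 2τ) + 3exp(-9τ/2)sin(3s + 3τ)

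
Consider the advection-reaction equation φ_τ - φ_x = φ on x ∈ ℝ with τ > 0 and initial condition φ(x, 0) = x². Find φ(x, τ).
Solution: Substitute φ = exp(τ)u.
Then φ_τ = exp(τ)(u_τ + u), φ_x = exp(τ)u_x; substituting and dividing by exp(τ), the lower-order terms cancel: u_τ - u_x = 0 (standard advection equation).
Data for u: u(x,0) = φ(x,0) = x².
By characteristics (dx/dτ = -1), u(x,τ) = f(x + τ) with f = u(·, 0).
So u(x,τ) = x² + 2xτ + τ², and φ(x,τ) = exp(τ)u(x,τ).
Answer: φ(x, τ) = x²exp(τ) + 2xτexp(τ) + τ²exp(τ)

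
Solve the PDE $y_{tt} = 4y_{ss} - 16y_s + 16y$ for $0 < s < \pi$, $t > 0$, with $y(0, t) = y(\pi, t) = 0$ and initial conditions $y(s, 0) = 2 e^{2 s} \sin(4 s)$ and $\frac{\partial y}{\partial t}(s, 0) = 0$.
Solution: Substitute $y = e^{2s}u$, i.e. $u = e^{-2s}y$.
By the product rule, $y_s = e^{2s}(u_s + 2u)$, $y_{ss} = e^{2s}(u_{ss} + 4u_s + 4u)$, $y_{tt} = e^{2s}u_{tt}$.
Substituting into the PDE and dividing by $e^{2s}$: $u_{tt} = 4(u_{ss} + 4u_s + 4u) - 16(u_s + 2u) + 16u$.
The lower-order terms cancel, leaving the standard wave equation $u_{tt} = 4u_{ss}$.
Initial data for $u$: $u(s,0) = e^{-2s}y(s,0) = 2 \sin(4 s)$; $u_t(s,0) = e^{-2s}y_t(s,0) = 0$. The boundary conditions carry over: $u(0,t) = u(\pi,t) = 0$.
Solve for $u$:
  Using separation of variables $u = X(s)T(t)$:
  Eigenfunctions: $\sin(ns)$, $n = 1, 2, 3, \ldots$
  General solution: $u(s, t) = \sum [A_n \cos(2n t) + B_n \sin(2n t)] \sin(ns)$
  From $u(s,0) = 2 \sin(4 s)$: $A_4=2$. From $u_t(s,0) = 0$: all $B_n = 0$.
Hence $u(s,t) = 2 \sin(4 s) \cos(8 t)$.
Transform back: $y(s,t) = e^{2s}u(s,t)$.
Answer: $y(s, t) = 2 e^{2 s} \sin(4 s) \cos(8 t)$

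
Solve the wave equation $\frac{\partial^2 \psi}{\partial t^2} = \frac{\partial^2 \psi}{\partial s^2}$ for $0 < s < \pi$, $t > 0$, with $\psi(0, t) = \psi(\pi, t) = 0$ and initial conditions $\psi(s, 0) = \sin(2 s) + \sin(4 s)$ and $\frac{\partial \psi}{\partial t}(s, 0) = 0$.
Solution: Separating variables: $\psi = \sum [A_n \cos(\omega_n t) + B_n \sin(\omega_n t)] \sin(ns)$, $\omega_n = n$. From ICs: $A_2=1, A_4=1$.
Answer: $\psi(s, t) = \sin(2 s) \cos(2 t) + \sin(4 s) \cos(4 t)$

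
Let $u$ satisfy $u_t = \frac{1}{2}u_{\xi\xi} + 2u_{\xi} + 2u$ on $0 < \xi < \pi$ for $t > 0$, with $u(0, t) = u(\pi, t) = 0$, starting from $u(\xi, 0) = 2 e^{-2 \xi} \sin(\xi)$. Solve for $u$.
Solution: Substitute $u = e^{-2\xi}w$, i.e. $w = e^{2\xi}u$.
By the product rule, $u_{\xi} = e^{-2\xi}(w_{\xi} - 2w)$, $u_{\xi\xi} = e^{-2\xi}(w_{\xi\xi} - 4w_{\xi} + 4w)$, $u_t = e^{-2\xi}w_t$.
Substituting into the PDE and dividing by $e^{-2\xi}$: $w_t = \frac{1}{2}(w_{\xi\xi} - 4w_{\xi} + 4w) + 2(w_{\xi} - 2w) + 2w$.
The lower-order terms cancel, leaving the standard heat equation $w_t = \frac{1}{2}w_{\xi\xi}$.
Initial data for $w$: $w(\xi,0) = e^{2\xi}u(\xi,0) = 2 \sin(\xi)$. The boundary conditions carry over: $w(0,t) = w(\pi,t) = 0$.
Solve for $w$:
  Using separation of variables $w = X(\xi)T(t)$:
  Eigenfunctions: $\sin(n\xi)$, $n = 1, 2, 3, \ldots$
  General solution: $w(\xi, t) = \sum c_n \sin(n\xi) e^{-n^2 t/2}$
  Matching $w(\xi,0) = 2 \sin(\xi)$ term by term: $c_1=2$.
Hence $w(\xi,t) = 2 e^{-t/2} \sin(\xi)$.
Transform back: $u(\xi,t) = e^{-2\xi}w(\xi,t)$.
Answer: $u(\xi, t) = 2 e^{-2 \xi} e^{-t/2} \sin(\xi)$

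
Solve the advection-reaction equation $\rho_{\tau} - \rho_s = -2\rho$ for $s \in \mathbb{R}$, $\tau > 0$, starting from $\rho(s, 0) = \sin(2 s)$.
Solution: Substitute $\rho = e^{-2\tau}u$, i.e. $u = e^{2\tau}\rho$.
By the product rule, $\rho_{\tau} = e^{-2\tau}(u_{\tau} - 2u)$, $\rho_s = e^{-2\tau}u_s$.
Substituting into the PDE and dividing by $e^{-2\tau}$: $u_{\tau} - 2u - u_s = -2u$.
The lower-order terms cancel, leaving the standard advection equation $u_{\tau} - u_s = 0$.
Initial data for $u$: $u(s,0) = \rho(s,0) = \sin(2 s)$.
Solve for $u$:
  By method of characteristics (waves move left with speed 1):
  Along characteristics $s + \tau =$ const, $u$ is constant, so $u(s,\tau) = f(s + \tau)$ with $f = u( \cdot , 0)$.
Hence $u(s,\tau) = \sin(2 s + 2 \tau)$.
Transform back: $\rho(s,\tau) = e^{-2\tau}u(s,\tau)$.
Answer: $\rho(s, \tau) = e^{-2 \tau} \sin(2 \tau + 2 s)$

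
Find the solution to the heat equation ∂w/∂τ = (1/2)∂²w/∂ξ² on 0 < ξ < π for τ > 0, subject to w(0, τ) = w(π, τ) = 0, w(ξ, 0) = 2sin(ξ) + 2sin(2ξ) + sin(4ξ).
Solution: Using separation of variables w = X(ξ)T(τ):
Eigenfunctions: sin(nξ), n = 1, 2, 3, ...
General solution: w(ξ, τ) = Σ c_n sin(nξ) exp(-n² τ/2)
Matching w(ξ,0) = 2sin(ξ) + 2sin(2ξ) + sin(4ξ) term by term: c_1=2, c_2=2, c_4=1.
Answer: w(ξ, τ) = 2exp(-2τ)sin(2ξ) + exp(-8τ)sin(4ξ) + 2exp(-τ/2)sin(ξ)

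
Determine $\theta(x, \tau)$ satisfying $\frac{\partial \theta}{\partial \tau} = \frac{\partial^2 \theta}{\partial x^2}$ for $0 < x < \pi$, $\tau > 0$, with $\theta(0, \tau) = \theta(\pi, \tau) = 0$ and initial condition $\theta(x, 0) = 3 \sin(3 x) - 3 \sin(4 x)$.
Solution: Using separation of variables $\theta = X(x)G(\tau)$:
Eigenfunctions: $\sin(nx)$, $n = 1, 2, 3, \ldots$
General solution: $\theta(x, \tau) = \sum c_n \sin(nx) e^{-n^2 \tau}$
Matching $\theta(x,0) = 3 \sin(3 x) - 3 \sin(4 x)$ term by term: $c_3=3, c_4=-3$.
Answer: $\theta(x, \tau) = 3 e^{-9 \tau} \sin(3 x) - 3 e^{-16 \tau} \sin(4 x)$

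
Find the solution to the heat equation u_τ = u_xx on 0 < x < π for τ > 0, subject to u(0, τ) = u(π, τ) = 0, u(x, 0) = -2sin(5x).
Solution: Using separation of variables u = X(x)T(τ):
Eigenfunctions: sin(nx), n = 1, 2, 3, ...
General solution: u(x, τ) = Σ c_n sin(nx) exp(-n² τ)
Matching u(x,0) = -2sin(5x) term by term: c_5=-2.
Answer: u(x, τ) = -2exp(-25τ)sin(5x)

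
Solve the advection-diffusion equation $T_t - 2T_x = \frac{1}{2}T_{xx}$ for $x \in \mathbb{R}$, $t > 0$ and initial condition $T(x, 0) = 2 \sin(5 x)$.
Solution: Change to a moving frame: let $\eta = x + 2t$, $\sigma = t$ and write $T(x,t) = u(\eta,\sigma)$.
By the chain rule $T_t = u_{\sigma} + 2u_{\eta}$, $T_x = u_{\eta}$, $T_{xx} = u_{\eta\eta}$.
Then $T_t - 2T_x = u_{\sigma}$: the advection term cancels and the PDE becomes the heat equation $u_{\sigma} = \frac{1}{2}u_{\eta\eta}$ on $\eta \in \mathbb{R}$.
Initial data: $u(\eta,0) = T(\eta,0) = 2 \sin(5 \eta)$.
On $\eta \in \mathbb{R}$ each mode satisfies $(\sin(n\eta))'' = -n^2 \sin(n\eta)$, so $e^{-n^2\sigma/2} \sin(n\eta)$ solves the heat equation; by superposition $u(\eta,\sigma) = \sum c_n e^{-n^2\sigma/2} \sin(n\eta)$.
Reading off the coefficients: $c_5=2$, so $u(\eta,\sigma) = 2 e^{-25 \sigma/2} \sin(5 \eta)$.
Substituting back $\eta = x + 2t$, $\sigma = t$: $T(x,t) = u(x + 2t, t)$.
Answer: $T(x, t) = 2 e^{-25 t/2} \sin(10 t + 5 x)$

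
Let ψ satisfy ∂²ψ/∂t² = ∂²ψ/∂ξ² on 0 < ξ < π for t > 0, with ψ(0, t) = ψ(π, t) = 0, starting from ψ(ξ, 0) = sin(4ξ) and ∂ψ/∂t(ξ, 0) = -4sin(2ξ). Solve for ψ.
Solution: Using separation of variables ψ = X(ξ)T(t):
Eigenfunctions: sin(nξ), n = 1, 2, 3, ...
General solution: ψ(ξ, t) = Σ [A_n cos(n t) + B_n sin(n t)] sin(nξ)
From ψ(ξ,0) = sin(4ξ): A_4=1. From ψ_t(ξ,0) = -4sin(2ξ), using ψ_t(ξ,0) = Σ ω_n B_n sin(nξ) with ω_n = n: B_2 = (-4)/2 = -2.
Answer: ψ(ξ, t) = -2sin(2t)sin(2ξ) + sin(4ξ)cos(4t)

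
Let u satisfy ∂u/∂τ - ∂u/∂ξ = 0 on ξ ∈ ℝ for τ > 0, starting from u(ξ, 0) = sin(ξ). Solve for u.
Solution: By method of characteristics (waves move left with speed 1):
Along characteristics ξ + τ = const, u is constant, so u(ξ,τ) = f(ξ + τ) with f = u(·, 0).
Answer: u(ξ, τ) = sin(ξ + τ)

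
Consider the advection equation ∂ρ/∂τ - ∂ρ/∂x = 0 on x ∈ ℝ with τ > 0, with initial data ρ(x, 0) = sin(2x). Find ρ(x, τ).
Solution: By method of characteristics (waves move left with speed 1):
Along characteristics x + τ = const, ρ is constant, so ρ(x,τ) = f(x + τ) with f = ρ(·, 0).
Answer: ρ(x, τ) = sin(2x + 2τ)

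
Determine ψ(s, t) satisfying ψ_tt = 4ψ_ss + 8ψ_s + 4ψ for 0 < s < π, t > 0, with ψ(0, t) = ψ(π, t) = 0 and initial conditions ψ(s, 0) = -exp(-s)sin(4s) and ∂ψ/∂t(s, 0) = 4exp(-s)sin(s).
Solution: Substitute ψ = exp(-s)u.
Then ψ_s = exp(-s)(u_s - u), ψ_ss = exp(-s)(u_ss - 2u_s + u), ψ_tt = exp(-s)u_tt; substituting and dividing by exp(-s), the lower-order terms cancel: u_tt = 4u_ss (standard wave equation).
Data for u: u(s,0) = exp(s)ψ(s,0) = -sin(4s); u_t(s,0) = exp(s)ψ_t(s,0) = 4sin(s). The boundary conditions carry over: u(0,t) = u(π,t) = 0.
Separating variables: u = Σ [A_n cos(ω_n t) + B_n sin(ω_n t)] sin(ns), ω_n = 2n. From ICs (B_n = velocity coefficient / ω_n): A_4=-1, B_1=2.
So u(s,t) = 2sin(s)sin(2t) - sin(4s)cos(8t), and ψ(s,t) = exp(-s)u(s,t).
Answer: ψ(s, t) = 2exp(-s)sin(s)sin(2t) - exp(-s)sin(4s)cos(8t)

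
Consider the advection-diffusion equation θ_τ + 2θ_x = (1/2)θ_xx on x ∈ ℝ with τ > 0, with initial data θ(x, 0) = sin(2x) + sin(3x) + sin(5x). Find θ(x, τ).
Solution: Moving frame: η = x - 2τ, σ = τ, θ = u(η,σ), so θ_τ = u_σ - 2u_η and θ_xx = u_ηη.
Hence θ_τ + 2θ_x = u_σ and the PDE becomes the heat equation u_σ = (1/2)u_ηη on η ∈ ℝ.
Initial data: u(η,0) = θ(η,0) = sin(2η) + sin(3η) + sin(5η). Each mode sin(nη) decays as exp(-n²σ/2) on ℝ, so u(η,σ) = Σ c_n exp(-n²σ/2) sin(nη) with c_2=1, c_3=1, c_5=1: u(η,σ) = exp(-2σ)sin(2η) + exp(-9σ/2)sin(3η) + exp(-25σ/2)sin(5η).
Substituting back: θ(x,τ) = u(x - 2τ, τ).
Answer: θ(x, τ) = exp(-2τ)sin(2x - 4τ) + exp(-9τ/2)sin(3x - 6τ) + exp(-25τ/2)sin(5x - 10τ)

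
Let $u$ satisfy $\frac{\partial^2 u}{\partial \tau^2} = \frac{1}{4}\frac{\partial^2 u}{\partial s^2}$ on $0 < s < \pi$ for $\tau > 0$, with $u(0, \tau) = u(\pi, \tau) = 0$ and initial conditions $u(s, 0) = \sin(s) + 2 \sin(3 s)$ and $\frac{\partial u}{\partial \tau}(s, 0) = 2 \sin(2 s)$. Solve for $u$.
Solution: Separating variables: $u = \sum [A_n \cos(\omega_n \tau) + B_n \sin(\omega_n \tau)] \sin(ns)$, $\omega_n = n/2$. From ICs ($B_n$ = velocity coefficient / $\omega_n$): $A_1=1, A_3=2, B_2=2$.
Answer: $u(s, \tau) = 2 \sin(\tau) \sin(2 s) + \sin(s) \cos(\tau/2) + 2 \sin(3 s) \cos(3 \tau/2)$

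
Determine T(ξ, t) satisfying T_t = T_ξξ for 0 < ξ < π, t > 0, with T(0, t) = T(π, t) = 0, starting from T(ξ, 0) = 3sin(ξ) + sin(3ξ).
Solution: Using separation of variables T = X(ξ)G(t):
Eigenfunctions: sin(nξ), n = 1, 2, 3, ...
General solution: T(ξ, t) = Σ c_n sin(nξ) exp(-n² t)
Matching T(ξ,0) = 3sin(ξ) + sin(3ξ) term by term: c_1=3, c_3=1.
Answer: T(ξ, t) = 3exp(-t)sin(ξ) + exp(-9t)sin(3ξ)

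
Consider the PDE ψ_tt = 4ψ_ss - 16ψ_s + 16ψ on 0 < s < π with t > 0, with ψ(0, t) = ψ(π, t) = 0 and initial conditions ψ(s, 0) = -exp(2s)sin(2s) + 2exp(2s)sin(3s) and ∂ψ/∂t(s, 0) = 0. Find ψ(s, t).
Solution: Substitute ψ = exp(2s)u.
Then ψ_s = exp(2s)(u_s + 2u), ψ_ss = exp(2s)(u_ss + 4u_s + 4u), ψ_tt = exp(2s)u_tt; substituting and dividing by exp(2s), the lower-order terms cancel: u_tt = 4u_ss (standard wave equation).
Data for u: u(s,0) = exp(-2s)ψ(s,0) = -sin(2s) + 2sin(3s); u_t(s,0) = exp(-2s)ψ_t(s,0) = 0. The boundary conditions carry over: u(0,t) = u(π,t) = 0.
Separating variables: u = Σ [A_n cos(ω_n t) + B_n sin(ω_n t)] sin(ns), ω_n = 2n. From ICs: A_2=-1, A_3=2.
So u(s,t) = -sin(2s)cos(4t) + 2sin(3s)cos(6t), and ψ(s,t) = exp(2s)u(s,t).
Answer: ψ(s, t) = -exp(2s)sin(2s)cos(4t) + 2exp(2s)sin(3s)cos(6t)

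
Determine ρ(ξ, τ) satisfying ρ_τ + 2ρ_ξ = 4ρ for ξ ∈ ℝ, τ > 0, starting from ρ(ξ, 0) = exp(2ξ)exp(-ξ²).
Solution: Substitute ρ = exp(2ξ)u.
Then ρ_ξ = exp(2ξ)(u_ξ + 2u), ρ_τ = exp(2ξ)u_τ; substituting and dividing by exp(2ξ), the lower-order terms cancel: u_τ + 2u_ξ = 0 (standard advection equation).
Data for u: u(ξ,0) = exp(-2ξ)ρ(ξ,0) = exp(-ξ²).
By characteristics (dξ/dτ = 2), u(ξ,τ) = f(ξ - 2τ) with f = u(·, 0).
So u(ξ,τ) = exp(-(ξ - 2τ)²), and ρ(ξ,τ) = exp(2ξ)u(ξ,τ).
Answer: ρ(ξ, τ) = exp(2ξ)exp(-(ξ - 2τ)²)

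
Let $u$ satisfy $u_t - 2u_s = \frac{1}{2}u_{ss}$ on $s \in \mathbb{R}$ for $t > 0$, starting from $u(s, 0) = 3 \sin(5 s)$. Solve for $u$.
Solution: Moving frame: $\eta = s + 2t$, $\sigma = t$, $u = w(\eta,\sigma)$, so $u_t = w_{\sigma} + 2w_{\eta}$ and $u_{ss} = w_{\eta\eta}$.
Hence $u_t - 2u_s = w_{\sigma}$ and the PDE becomes the heat equation $w_{\sigma} = \frac{1}{2}w_{\eta\eta}$ on $\eta \in \mathbb{R}$.
Initial data: $w(\eta,0) = u(\eta,0) = 3 \sin(5 \eta)$. Each mode $\sin(n\eta)$ decays as $e^{-n^2\sigma/2}$ on $\mathbb{R}$, so $w(\eta,\sigma) = \sum c_n e^{-n^2\sigma/2} \sin(n\eta)$ with $c_5=3$: $w(\eta,\sigma) = 3 e^{-25 \sigma/2} \sin(5 \eta)$.
Substituting back: $u(s,t) = w(s + 2t, t)$.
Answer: $u(s, t) = 3 e^{-25 t/2} \sin(5 s + 10 t)$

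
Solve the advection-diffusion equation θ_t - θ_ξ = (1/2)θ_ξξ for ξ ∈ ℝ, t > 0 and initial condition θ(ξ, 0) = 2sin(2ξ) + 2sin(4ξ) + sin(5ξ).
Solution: Moving frame: η = ξ + t, σ = t, θ = u(η,σ), so θ_t = u_σ + u_η and θ_ξξ = u_ηη.
Hence θ_t - θ_ξ = u_σ and the PDE becomes the heat equation u_σ = (1/2)u_ηη on η ∈ ℝ.
Initial data: u(η,0) = θ(η,0) = 2sin(2η) + 2sin(4η) + sin(5η). Each mode sin(nη) decays as exp(-n²σ/2) on ℝ, so u(η,σ) = Σ c_n exp(-n²σ/2) sin(nη) with c_2=2, c_4=2, c_5=1: u(η,σ) = 2exp(-2σ)sin(2η) + 2exp(-8σ)sin(4η) + exp(-25σ/2)sin(5η).
Substituting back: θ(ξ,t) = u(ξ + t, t).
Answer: θ(ξ, t) = 2exp(-2t)sin(2t + 2ξ) + 2exp(-8t)sin(4t + 4ξ) + exp(-25t/2)sin(5t + 5ξ)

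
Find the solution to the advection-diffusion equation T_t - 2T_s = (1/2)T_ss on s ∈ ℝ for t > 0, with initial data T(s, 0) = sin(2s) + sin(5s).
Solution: Change to a moving frame: let η = s + 2t, σ = t and write T(s,t) = u(η,σ).
By the chain rule T_t = u_σ + 2u_η, T_s = u_η, T_ss = u_ηη.
Then T_t - 2T_s = u_σ: the advection term cancels and the PDE becomes the heat equation u_σ = (1/2)u_ηη on η ∈ ℝ.
Initial data: u(η,0) = T(η,0) = sin(2η) + sin(5η).
On η ∈ ℝ each mode satisfies (sin(nη))″ = -n² sin(nη), so exp(-n²σ/2) sin(nη) solves the heat equation; by superposition u(η,σ) = Σ c_n exp(-n²σ/2) sin(nη).
Reading off the coefficients: c_2=1, c_5=1, so u(η,σ) = exp(-2σ)sin(2η) + exp(-25σ/2)sin(5η).
Substituting back η = s + 2t, σ = t: T(s,t) = u(s + 2t, t).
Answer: T(s, t) = exp(-2t)sin(2s + 4t) + exp(-25t/2)sin(5s + 10t)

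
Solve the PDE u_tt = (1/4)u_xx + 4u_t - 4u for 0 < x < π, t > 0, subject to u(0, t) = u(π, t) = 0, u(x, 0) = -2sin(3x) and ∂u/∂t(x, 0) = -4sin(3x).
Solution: Substitute u = exp(2t)w.
Then u_t = exp(2t)(w_t + 2w), u_tt = exp(2t)(w_tt + 4w_t + 4w), u_xx = exp(2t)w_xx; substituting and dividing by exp(2t), the lower-order terms cancel: w_tt = (1/4)w_xx (standard wave equation).
Data for w: w(x,0) = u(x,0) = -2sin(3x); w_t(x,0) = u_t(x,0) - 2u(x,0) = 0. The boundary conditions carry over: w(0,t) = w(π,t) = 0.
Separating variables: w = Σ [A_n cos(ω_n t) + B_n sin(ω_n t)] sin(nx), ω_n = n/2. From ICs: A_3=-2.
So w(x,t) = -2sin(3x)cos(3t/2), and u(x,t) = exp(2t)w(x,t).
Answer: u(x, t) = -2exp(2t)sin(3x)cos(3t/2)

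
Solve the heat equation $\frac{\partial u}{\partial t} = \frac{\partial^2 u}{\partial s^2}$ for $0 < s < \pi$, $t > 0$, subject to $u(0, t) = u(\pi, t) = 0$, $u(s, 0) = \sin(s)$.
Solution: Using separation of variables $u = X(s)T(t)$:
Eigenfunctions: $\sin(ns)$, $n = 1, 2, 3, \ldots$
General solution: $u(s, t) = \sum c_n \sin(ns) e^{-n^2 t}$
Matching $u(s,0) = \sin(s)$ term by term: $c_1=1$.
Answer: $u(s, t) = e^{-t} \sin(s)$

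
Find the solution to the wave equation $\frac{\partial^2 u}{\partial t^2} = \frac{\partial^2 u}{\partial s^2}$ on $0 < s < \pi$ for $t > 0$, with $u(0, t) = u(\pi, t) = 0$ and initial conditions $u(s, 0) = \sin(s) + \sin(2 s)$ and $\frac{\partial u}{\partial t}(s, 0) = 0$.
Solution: Using separation of variables $u = X(s)T(t)$:
Eigenfunctions: $\sin(ns)$, $n = 1, 2, 3, \ldots$
General solution: $u(s, t) = \sum [A_n \cos(n t) + B_n \sin(n t)] \sin(ns)$
From $u(s,0) = \sin(s) + \sin(2 s)$: $A_1=1, A_2=1$. From $u_t(s,0) = 0$: all $B_n = 0$.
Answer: $u(s, t) = \sin(s) \cos(t) + \sin(2 s) \cos(2 t)$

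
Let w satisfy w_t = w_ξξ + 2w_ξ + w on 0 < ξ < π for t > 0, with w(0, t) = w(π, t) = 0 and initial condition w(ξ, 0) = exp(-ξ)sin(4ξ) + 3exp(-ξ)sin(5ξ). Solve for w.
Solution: Substitute w = exp(-ξ)u.
Then w_ξ = exp(-ξ)(u_ξ - u), w_ξξ = exp(-ξ)(u_ξξ - 2u_ξ + u), w_t = exp(-ξ)u_t; substituting and dividing by exp(-ξ), the lower-order terms cancel: u_t = u_ξξ (standard heat equation).
Data for u: u(ξ,0) = exp(ξ)w(ξ,0) = sin(4ξ) + 3sin(5ξ). The boundary conditions carry over: u(0,t) = u(π,t) = 0.
Separating variables: u = Σ c_n exp(-n²t) sin(nξ). From u(ξ,0) = sin(4ξ) + 3sin(5ξ): c_4=1, c_5=3.
So u(ξ,t) = exp(-16t)sin(4ξ) + 3exp(-25t)sin(5ξ), and w(ξ,t) = exp(-ξ)u(ξ,t).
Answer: w(ξ, t) = exp(-16t)exp(-ξ)sin(4ξ) + 3exp(-25t)exp(-ξ)sin(5ξ)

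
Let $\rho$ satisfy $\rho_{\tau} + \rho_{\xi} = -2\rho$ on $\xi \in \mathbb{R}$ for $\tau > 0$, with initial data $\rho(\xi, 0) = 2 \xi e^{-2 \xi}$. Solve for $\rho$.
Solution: Substitute $\rho = e^{-2\xi}u$, i.e. $u = e^{2\xi}\rho$.
By the product rule, $\rho_{\xi} = e^{-2\xi}(u_{\xi} - 2u)$, $\rho_{\tau} = e^{-2\xi}u_{\tau}$.
Substituting into the PDE and dividing by $e^{-2\xi}$: $u_{\tau} + (u_{\xi} - 2u) = -2u$.
The lower-order terms cancel, leaving the standard advection equation $u_{\tau} + u_{\xi} = 0$.
Initial data for $u$: $u(\xi,0) = e^{2\xi}\rho(\xi,0) = 2 \xi$.
Solve for $u$:
  By method of characteristics (waves move right with speed 1):
  Along characteristics $\xi - \tau =$ const, $u$ is constant, so $u(\xi,\tau) = f(\xi - \tau)$ with $f = u( \cdot , 0)$.
Hence $u(\xi,\tau) = 2 \xi - 2 \tau$.
Transform back: $\rho(\xi,\tau) = e^{-2\xi}u(\xi,\tau)$.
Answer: $\rho(\xi, \tau) = -2 \tau e^{-2 \xi} + 2 \xi e^{-2 \xi}$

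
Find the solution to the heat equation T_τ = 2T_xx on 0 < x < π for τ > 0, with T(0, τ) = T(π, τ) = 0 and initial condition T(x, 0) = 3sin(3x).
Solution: Using separation of variables T = X(x)G(τ):
Eigenfunctions: sin(nx), n = 1, 2, 3, ...
General solution: T(x, τ) = Σ c_n sin(nx) exp(-2n² τ)
Matching T(x,0) = 3sin(3x) term by term: c_3=3.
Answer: T(x, τ) = 3exp(-18τ)sin(3x)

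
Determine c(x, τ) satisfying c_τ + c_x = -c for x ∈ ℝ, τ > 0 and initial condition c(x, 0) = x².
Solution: Substitute c = exp(-τ)u, i.e. u = exp(τ)c.
By the product rule, c_τ = exp(-τ)(u_τ - u), c_x = exp(-τ)u_x.
Substituting into the PDE and dividing by exp(-τ): u_τ - u + u_x = -u.
The lower-order terms cancel, leaving the standard advection equation u_τ + u_x = 0.
Initial data for u: u(x,0) = c(x,0) = x².
Solve for u:
  By method of characteristics (waves move right with speed 1):
  Along characteristics x - τ = const, u is constant, so u(x,τ) = f(x - τ) with f = u(·, 0).
Hence u(x,τ) = x² - 2xτ + τ².
Transform back: c(x,τ) = exp(-τ)u(x,τ).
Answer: c(x, τ) = x²exp(-τ) - 2xτexp(-τ) + τ²exp(-τ)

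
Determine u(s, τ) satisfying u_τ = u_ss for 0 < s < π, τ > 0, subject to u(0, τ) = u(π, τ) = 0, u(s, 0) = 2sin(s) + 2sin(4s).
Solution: Separating variables: u = Σ c_n exp(-n²τ) sin(ns). From u(s,0) = 2sin(s) + 2sin(4s): c_1=2, c_4=2.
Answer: u(s, τ) = 2exp(-τ)sin(s) + 2exp(-16τ)sin(4s)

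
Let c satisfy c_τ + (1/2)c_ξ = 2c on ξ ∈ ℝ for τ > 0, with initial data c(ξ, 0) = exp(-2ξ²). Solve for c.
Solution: Substitute c = exp(2τ)u.
Then c_τ = exp(2τ)(u_τ + 2u), c_ξ = exp(2τ)u_ξ; substituting and dividing by exp(2τ), the lower-order terms cancel: u_τ + (1/2)u_ξ = 0 (standard advection equation).
Data for u: u(ξ,0) = c(ξ,0) = exp(-2ξ²).
By characteristics (dξ/dτ = 1/2), u(ξ,τ) = f(ξ - (1/2)τ) with f = u(·, 0).
So u(ξ,τ) = exp(-2(ξ - τ/2)²), and c(ξ,τ) = exp(2τ)u(ξ,τ).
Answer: c(ξ, τ) = exp(2τ)exp(-2(ξ - τ/2)²)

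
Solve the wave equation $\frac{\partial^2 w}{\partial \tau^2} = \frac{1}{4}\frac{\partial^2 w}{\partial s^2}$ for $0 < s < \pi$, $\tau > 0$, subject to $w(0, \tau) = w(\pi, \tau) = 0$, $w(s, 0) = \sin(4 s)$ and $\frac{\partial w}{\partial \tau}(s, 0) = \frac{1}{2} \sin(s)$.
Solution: Separating variables: $w = \sum [A_n \cos(\omega_n \tau) + B_n \sin(\omega_n \tau)] \sin(ns)$, $\omega_n = n/2$. From ICs ($B_n$ = velocity coefficient / $\omega_n$): $A_4=1, B_1=1$.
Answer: $w(s, \tau) = \sin(\tau/2) \sin(s) + \sin(4 s) \cos(2 \tau)$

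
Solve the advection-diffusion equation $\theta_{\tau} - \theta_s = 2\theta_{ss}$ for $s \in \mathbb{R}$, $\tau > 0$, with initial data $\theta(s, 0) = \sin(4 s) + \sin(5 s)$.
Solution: Moving frame: $\eta = s + \tau$, $\sigma = \tau$, $\theta = u(\eta,\sigma)$, so $\theta_{\tau} = u_{\sigma} + u_{\eta}$ and $\theta_{ss} = u_{\eta\eta}$.
Hence $\theta_{\tau} - \theta_s = u_{\sigma}$ and the PDE becomes the heat equation $u_{\sigma} = 2u_{\eta\eta}$ on $\eta \in \mathbb{R}$.
Initial data: $u(\eta,0) = \theta(\eta,0) = \sin(4 \eta) + \sin(5 \eta)$. Each mode $\sin(n\eta)$ decays as $e^{-2n^2\sigma}$ on $\mathbb{R}$, so $u(\eta,\sigma) = \sum c_n e^{-2n^2\sigma} \sin(n\eta)$ with $c_4=1, c_5=1$: $u(\eta,\sigma) = e^{-32 \sigma} \sin(4 \eta) + e^{-50 \sigma} \sin(5 \eta)$.
Substituting back: $\theta(s,\tau) = u(s + \tau, \tau)$.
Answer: $\theta(s, \tau) = e^{-32 \tau} \sin(4 \tau + 4 s) + e^{-50 \tau} \sin(5 \tau + 5 s)$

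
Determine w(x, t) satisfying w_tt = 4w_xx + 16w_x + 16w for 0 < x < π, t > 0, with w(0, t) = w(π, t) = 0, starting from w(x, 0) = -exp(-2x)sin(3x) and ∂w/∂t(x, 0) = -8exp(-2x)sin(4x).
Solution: Substitute w = exp(-2x)u, i.e. u = exp(2x)w.
By the product rule, w_x = exp(-2x)(u_x - 2u), w_xx = exp(-2x)(u_xx - 4u_x + 4u), w_tt = exp(-2x)u_tt.
Substituting into the PDE and dividing by exp(-2x): u_tt = 4(u_xx - 4u_x + 4u) + 16(u_x - 2u) + 16u.
The lower-order terms cancel, leaving the standard wave equation u_tt = 4u_xx.
Initial data for u: u(x,0) = exp(2x)w(x,0) = -sin(3x); u_t(x,0) = exp(2x)w_t(x,0) = -8sin(4x). The boundary conditions carry over: u(0,t) = u(π,t) = 0.
Solve for u:
  Using separation of variables u = X(x)T(t):
  Eigenfunctions: sin(nx), n = 1, 2, 3, ...
  General solution: u(x, t) = Σ [A_n cos(2n t) + B_n sin(2n t)] sin(nx)
  From u(x,0) = -sin(3x): A_3=-1. From u_t(x,0) = -8sin(4x), using u_t(x,0) = Σ ω_n B_n sin(nx) with ω_n = 2n: B_4 = (-8)/8 = -1.
Hence u(x,t) = -sin(8t)sin(4x) - sin(3x)cos(6t).
Transform back: w(x,t) = exp(-2x)u(x,t).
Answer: w(x, t) = -exp(-2x)sin(8t)sin(4x) - exp(-2x)sin(3x)cos(6t)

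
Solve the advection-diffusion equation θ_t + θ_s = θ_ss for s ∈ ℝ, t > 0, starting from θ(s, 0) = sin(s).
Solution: Change to a moving frame: let η = s - t, σ = t and write θ(s,t) = u(η,σ).
By the chain rule θ_t = u_σ - u_η, θ_s = u_η, θ_ss = u_ηη.
Then θ_t + θ_s = u_σ: the advection term cancels and the PDE becomes the heat equation u_σ = u_ηη on η ∈ ℝ.
Initial data: u(η,0) = θ(η,0) = sin(η).
On η ∈ ℝ each mode satisfies (sin(nη))″ = -n² sin(nη), so exp(-n²σ) sin(nη) solves the heat equation; by superposition u(η,σ) = Σ c_n exp(-n²σ) sin(nη).
Reading off the coefficients: c_1=1, so u(η,σ) = exp(-σ)sin(η).
Substituting back η = s - t, σ = t: θ(s,t) = u(s - t, t).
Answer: θ(s, t) = exp(-t)sin(s - t)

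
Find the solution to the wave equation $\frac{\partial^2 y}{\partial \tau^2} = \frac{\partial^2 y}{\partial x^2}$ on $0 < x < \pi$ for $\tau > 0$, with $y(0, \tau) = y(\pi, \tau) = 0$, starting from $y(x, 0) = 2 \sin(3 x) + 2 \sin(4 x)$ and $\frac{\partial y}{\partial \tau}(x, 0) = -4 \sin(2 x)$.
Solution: Using separation of variables $y = X(x)T(\tau)$:
Eigenfunctions: $\sin(nx)$, $n = 1, 2, 3, \ldots$
General solution: $y(x, \tau) = \sum [A_n \cos(n \tau) + B_n \sin(n \tau)] \sin(nx)$
From $y(x,0) = 2 \sin(3 x) + 2 \sin(4 x)$: $A_3=2, A_4=2$. From $y_{\tau}(x,0) = -4 \sin(2 x)$, using $y_{\tau}(x,0) = \sum \omega_n B_n \sin(nx)$ with $\omega_n = n$: $B_2 = (-4)/2 = -2$.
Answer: $y(x, \tau) = -2 \sin(2 \tau) \sin(2 x) + 2 \sin(3 x) \cos(3 \tau) + 2 \sin(4 x) \cos(4 \tau)$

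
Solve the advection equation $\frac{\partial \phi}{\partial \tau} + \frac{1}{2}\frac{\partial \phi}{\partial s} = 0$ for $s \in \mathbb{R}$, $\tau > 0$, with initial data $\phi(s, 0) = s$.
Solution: By method of characteristics (waves move right with speed 1/2):
Along characteristics $s - \frac{1}{2}\tau =$ const, $\phi$ is constant, so $\phi(s,\tau) = f(s - \frac{1}{2}\tau)$ with $f = \phi( \cdot , 0)$.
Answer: $\phi(s, \tau) = -\frac{1}{2} \tau + s$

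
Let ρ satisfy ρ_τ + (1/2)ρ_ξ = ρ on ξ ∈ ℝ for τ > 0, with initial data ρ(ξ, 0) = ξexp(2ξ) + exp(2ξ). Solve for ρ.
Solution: Substitute ρ = exp(2ξ)u.
Then ρ_ξ = exp(2ξ)(u_ξ + 2u), ρ_τ = exp(2ξ)u_τ; substituting and dividing by exp(2ξ), the lower-order terms cancel: u_τ + (1/2)u_ξ = 0 (standard advection equation).
Data for u: u(ξ,0) = exp(-2ξ)ρ(ξ,0) = ξ + 1.
By characteristics (dξ/dτ = 1/2), u(ξ,τ) = f(ξ - (1/2)τ) with f = u(·, 0).
So u(ξ,τ) = ξ - (1/2)τ + 1, and ρ(ξ,τ) = exp(2ξ)u(ξ,τ).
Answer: ρ(ξ, τ) = ξexp(2ξ) - (1/2)τexp(2ξ) + exp(2ξ)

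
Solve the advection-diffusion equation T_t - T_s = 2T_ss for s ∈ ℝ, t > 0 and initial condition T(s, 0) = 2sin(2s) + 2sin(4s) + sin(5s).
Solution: Moving frame: η = s + t, σ = t, T = u(η,σ), so T_t = u_σ + u_η and T_ss = u_ηη.
Hence T_t - T_s = u_σ and the PDE becomes the heat equation u_σ = 2u_ηη on η ∈ ℝ.
Initial data: u(η,0) = T(η,0) = 2sin(2η) + 2sin(4η) + sin(5η). Each mode sin(nη) decays as exp(-2n²σ) on ℝ, so u(η,σ) = Σ c_n exp(-2n²σ) sin(nη) with c_2=2, c_4=2, c_5=1: u(η,σ) = 2exp(-8σ)sin(2η) + 2exp(-32σ)sin(4η) + exp(-50σ)sin(5η).
Substituting back: T(s,t) = u(s + t, t).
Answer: T(s, t) = 2exp(-8t)sin(2s + 2t) + 2exp(-32t)sin(4s + 4t) + exp(-50t)sin(5s + 5t)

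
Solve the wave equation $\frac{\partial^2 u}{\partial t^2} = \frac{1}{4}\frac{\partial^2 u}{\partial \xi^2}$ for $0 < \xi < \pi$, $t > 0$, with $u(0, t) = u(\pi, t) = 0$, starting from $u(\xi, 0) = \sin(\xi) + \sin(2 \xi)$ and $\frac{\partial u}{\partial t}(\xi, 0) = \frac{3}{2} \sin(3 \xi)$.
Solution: Using separation of variables $u = X(\xi)T(t)$:
Eigenfunctions: $\sin(n\xi)$, $n = 1, 2, 3, \ldots$
General solution: $u(\xi, t) = \sum [A_n \cos(n t/2) + B_n \sin(n t/2)] \sin(n\xi)$
From $u(\xi,0) = \sin(\xi) + \sin(2 \xi)$: $A_1=1, A_2=1$. From $u_t(\xi,0) = \frac{3}{2} \sin(3 \xi)$, using $u_t(\xi,0) = \sum \omega_n B_n \sin(n\xi)$ with $\omega_n = n/2$: $B_3 = (3/2)/(3/2) = 1$.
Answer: $u(\xi, t) = \sin(\xi) \cos(t/2) + \sin(2 \xi) \cos(t) + \sin(3 \xi) \sin(3 t/2)$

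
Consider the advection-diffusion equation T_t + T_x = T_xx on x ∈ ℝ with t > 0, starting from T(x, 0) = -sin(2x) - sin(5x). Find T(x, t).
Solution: Change to a moving frame: let η = x - t, σ = t and write T(x,t) = u(η,σ).
By the chain rule T_t = u_σ - u_η, T_x = u_η, T_xx = u_ηη.
Then T_t + T_x = u_σ: the advection term cancels and the PDE becomes the heat equation u_σ = u_ηη on η ∈ ℝ.
Initial data: u(η,0) = T(η,0) = -sin(2η) - sin(5η).
On η ∈ ℝ each mode satisfies (sin(nη))″ = -n² sin(nη), so exp(-n²σ) sin(nη) solves the heat equation; by superposition u(η,σ) = Σ c_n exp(-n²σ) sin(nη).
Reading off the coefficients: c_2=-1, c_5=-1, so u(η,σ) = -exp(-4σ)sin(2η) - exp(-25σ)sin(5η).
Substituting back η = x - t, σ = t: T(x,t) = u(x - t, t).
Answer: T(x, t) = exp(-4t)sin(2t - 2x) + exp(-25t)sin(5t - 5x)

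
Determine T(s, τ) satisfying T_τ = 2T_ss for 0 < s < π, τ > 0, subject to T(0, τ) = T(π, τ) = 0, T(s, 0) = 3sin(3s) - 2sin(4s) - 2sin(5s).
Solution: Separating variables: T = Σ c_n exp(-2n²τ) sin(ns). From T(s,0) = 3sin(3s) - 2sin(4s) - 2sin(5s): c_3=3, c_4=-2, c_5=-2.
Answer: T(s, τ) = 3exp(-18τ)sin(3s) - 2exp(-32τ)sin(4s) - 2exp(-50τ)sin(5s)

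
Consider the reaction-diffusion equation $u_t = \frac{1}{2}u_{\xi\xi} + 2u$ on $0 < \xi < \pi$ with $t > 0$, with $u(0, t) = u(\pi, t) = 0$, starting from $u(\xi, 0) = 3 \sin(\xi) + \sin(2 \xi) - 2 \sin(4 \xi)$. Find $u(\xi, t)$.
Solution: Substitute $u = e^{2t}w$.
Then $u_t = e^{2t}(w_t + 2w)$, $u_{\xi\xi} = e^{2t}w_{\xi\xi}$; substituting and dividing by $e^{2t}$, the lower-order terms cancel: $w_t = \frac{1}{2}w_{\xi\xi}$ (standard heat equation).
Data for $w$: $w(\xi,0) = u(\xi,0) = 3 \sin(\xi) + \sin(2 \xi) - 2 \sin(4 \xi)$. The boundary conditions carry over: $w(0,t) = w(\pi,t) = 0$.
Separating variables: $w = \sum c_n e^{-n^2t/2} \sin(n\xi)$. From $w(\xi,0) = 3 \sin(\xi) + \sin(2 \xi) - 2 \sin(4 \xi)$: $c_1=3, c_2=1, c_4=-2$.
So $w(\xi,t) = e^{-2 t} \sin(2 \xi) - 2 e^{-8 t} \sin(4 \xi) + 3 e^{-t/2} \sin(\xi)$, and $u(\xi,t) = e^{2t}w(\xi,t)$.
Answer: $u(\xi, t) = 3 e^{3 t/2} \sin(\xi) + \sin(2 \xi) - 2 e^{-6 t} \sin(4 \xi)$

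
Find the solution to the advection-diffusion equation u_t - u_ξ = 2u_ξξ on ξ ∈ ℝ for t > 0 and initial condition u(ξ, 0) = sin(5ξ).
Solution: Change to a moving frame: let η = ξ + t, σ = t and write u(ξ,t) = w(η,σ).
By the chain rule u_t = w_σ + w_η, u_ξ = w_η, u_ξξ = w_ηη.
Then u_t - u_ξ = w_σ: the advection term cancels and the PDE becomes the heat equation w_σ = 2w_ηη on η ∈ ℝ.
Initial data: w(η,0) = u(η,0) = sin(5η).
On η ∈ ℝ each mode satisfies (sin(nη))″ = -n² sin(nη), so exp(-2n²σ) sin(nη) solves the heat equation; by superposition w(η,σ) = Σ c_n exp(-2n²σ) sin(nη).
Reading off the coefficients: c_5=1, so w(η,σ) = exp(-50σ)sin(5η).
Substituting back η = ξ + t, σ = t: u(ξ,t) = w(ξ + t, t).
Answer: u(ξ, t) = exp(-50t)sin(5t + 5ξ)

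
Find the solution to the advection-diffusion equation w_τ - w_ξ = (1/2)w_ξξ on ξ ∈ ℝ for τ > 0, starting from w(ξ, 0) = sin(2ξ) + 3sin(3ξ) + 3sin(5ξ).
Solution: Change to a moving frame: let η = ξ + τ, σ = τ and write w(ξ,τ) = u(η,σ).
By the chain rule w_τ = u_σ + u_η, w_ξ = u_η, w_ξξ = u_ηη.
Then w_τ - w_ξ = u_σ: the advection term cancels and the PDE becomes the heat equation u_σ = (1/2)u_ηη on η ∈ ℝ.
Initial data: u(η,0) = w(η,0) = sin(2η) + 3sin(3η) + 3sin(5η).
On η ∈ ℝ each mode satisfies (sin(nη))″ = -n² sin(nη), so exp(-n²σ/2) sin(nη) solves the heat equation; by superposition u(η,σ) = Σ c_n exp(-n²σ/2) sin(nη).
Reading off the coefficients: c_2=1, c_3=3, c_5=3, so u(η,σ) = exp(-2σ)sin(2η) + 3exp(-9σ/2)sin(3η) + 3exp(-25σ/2)sin(5η).
Substituting back η = ξ + τ, σ = τ: w(ξ,τ) = u(ξ + τ, τ).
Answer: w(ξ, τ) = exp(-2τ)sin(2ξ + 2τ) + 3exp(-9τ/2)sin(3ξ + 3τ) + 3exp(-25τ/2)sin(5ξ + 5τ)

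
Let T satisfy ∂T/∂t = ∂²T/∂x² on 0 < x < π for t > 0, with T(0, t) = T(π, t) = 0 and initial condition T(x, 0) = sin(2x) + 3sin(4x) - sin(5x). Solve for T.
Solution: Using separation of variables T = X(x)G(t):
Eigenfunctions: sin(nx), n = 1, 2, 3, ...
General solution: T(x, t) = Σ c_n sin(nx) exp(-n² t)
Matching T(x,0) = sin(2x) + 3sin(4x) - sin(5x) term by term: c_2=1, c_4=3, c_5=-1.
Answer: T(x, t) = exp(-4t)sin(2x) + 3exp(-16t)sin(4x) - exp(-25t)sin(5x)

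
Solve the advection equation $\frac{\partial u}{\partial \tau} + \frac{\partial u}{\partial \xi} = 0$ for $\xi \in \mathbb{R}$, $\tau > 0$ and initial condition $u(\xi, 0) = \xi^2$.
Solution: By method of characteristics (waves move right with speed 1):
Along characteristics $\xi - \tau =$ const, $u$ is constant, so $u(\xi,\tau) = f(\xi - \tau)$ with $f = u( \cdot , 0)$.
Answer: $u(\xi, \tau) = \tau^2 - 2 \tau \xi + \xi^2$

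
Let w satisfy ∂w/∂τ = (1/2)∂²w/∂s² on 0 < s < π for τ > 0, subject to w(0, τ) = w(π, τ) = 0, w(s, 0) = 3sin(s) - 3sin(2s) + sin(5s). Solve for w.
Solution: Separating variables: w = Σ c_n exp(-n²τ/2) sin(ns). From w(s,0) = 3sin(s) - 3sin(2s) + sin(5s): c_1=3, c_2=-3, c_5=1.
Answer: w(s, τ) = -3exp(-2τ)sin(2s) + 3exp(-τ/2)sin(s) + exp(-25τ/2)sin(5s)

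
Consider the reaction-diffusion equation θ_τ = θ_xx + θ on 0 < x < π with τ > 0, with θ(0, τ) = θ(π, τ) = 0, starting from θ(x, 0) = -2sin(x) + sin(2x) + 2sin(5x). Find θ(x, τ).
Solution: Substitute θ = exp(τ)u.
Then θ_τ = exp(τ)(u_τ + u), θ_xx = exp(τ)u_xx; substituting and dividing by exp(τ), the lower-order terms cancel: u_τ = u_xx (standard heat equation).
Data for u: u(x,0) = θ(x,0) = -2sin(x) + sin(2x) + 2sin(5x). The boundary conditions carry over: u(0,τ) = u(π,τ) = 0.
Separating variables: u = Σ c_n exp(-n²τ) sin(nx). From u(x,0) = -2sin(x) + sin(2x) + 2sin(5x): c_1=-2, c_2=1, c_5=2.
So u(x,τ) = -2exp(-τ)sin(x) + exp(-4τ)sin(2x) + 2exp(-25τ)sin(5x), and θ(x,τ) = exp(τ)u(x,τ).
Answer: θ(x, τ) = -2sin(x) + exp(-3τ)sin(2x) + 2exp(-24τ)sin(5x)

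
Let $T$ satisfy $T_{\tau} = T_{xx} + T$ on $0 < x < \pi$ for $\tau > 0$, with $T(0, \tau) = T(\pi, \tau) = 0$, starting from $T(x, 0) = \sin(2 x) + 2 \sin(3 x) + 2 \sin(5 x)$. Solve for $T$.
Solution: Substitute $T = e^{\tau}u$.
Then $T_{\tau} = e^{\tau}(u_{\tau} + u)$, $T_{xx} = e^{\tau}u_{xx}$; substituting and dividing by $e^{\tau}$, the lower-order terms cancel: $u_{\tau} = u_{xx}$ (standard heat equation).
Data for $u$: $u(x,0) = T(x,0) = \sin(2 x) + 2 \sin(3 x) + 2 \sin(5 x)$. The boundary conditions carry over: $u(0,\tau) = u(\pi,\tau) = 0$.
Separating variables: $u = \sum c_n e^{-n^2\tau} \sin(nx)$. From $u(x,0) = \sin(2 x) + 2 \sin(3 x) + 2 \sin(5 x)$: $c_2=1, c_3=2, c_5=2$.
So $u(x,\tau) = e^{-4 \tau} \sin(2 x) + 2 e^{-9 \tau} \sin(3 x) + 2 e^{-25 \tau} \sin(5 x)$, and $T(x,\tau) = e^{\tau}u(x,\tau)$.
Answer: $T(x, \tau) = e^{-3 \tau} \sin(2 x) + 2 e^{-8 \tau} \sin(3 x) + 2 e^{-24 \tau} \sin(5 x)$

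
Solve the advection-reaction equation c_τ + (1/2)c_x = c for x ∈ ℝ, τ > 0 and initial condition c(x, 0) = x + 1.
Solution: Substitute c = exp(τ)u, i.e. u = exp(-τ)c.
By the product rule, c_τ = exp(τ)(u_τ + u), c_x = exp(τ)u_x.
Substituting into the PDE and dividing by exp(τ): u_τ + u + (1/2)u_x = u.
The lower-order terms cancel, leaving the standard advection equation u_τ + (1/2)u_x = 0.
Initial data for u: u(x,0) = c(x,0) = x + 1.
Solve for u:
  By method of characteristics (waves move right with speed 1/2):
  Along characteristics x - (1/2)τ = const, u is constant, so u(x,τ) = f(x - (1/2)τ) with f = u(·, 0).
Hence u(x,τ) = x - (1/2)τ + 1.
Transform back: c(x,τ) = exp(τ)u(x,τ).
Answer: c(x, τ) = xexp(τ) - (1/2)τexp(τ) + exp(τ)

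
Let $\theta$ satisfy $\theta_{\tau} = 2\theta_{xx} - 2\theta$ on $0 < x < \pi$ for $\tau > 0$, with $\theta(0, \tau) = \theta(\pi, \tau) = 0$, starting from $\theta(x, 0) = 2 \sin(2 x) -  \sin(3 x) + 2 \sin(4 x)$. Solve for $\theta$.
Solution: Substitute $\theta = e^{-2\tau}u$, i.e. $u = e^{2\tau}\theta$.
By the product rule, $\theta_{\tau} = e^{-2\tau}(u_{\tau} - 2u)$, $\theta_{xx} = e^{-2\tau}u_{xx}$.
Substituting into the PDE and dividing by $e^{-2\tau}$: $u_{\tau} - 2u = 2u_{xx} - 2u$.
The lower-order terms cancel, leaving the standard heat equation $u_{\tau} = 2u_{xx}$.
Initial data for $u$: $u(x,0) = \theta(x,0) = 2 \sin(2 x) - \sin(3 x) + 2 \sin(4 x)$. The boundary conditions carry over: $u(0,\tau) = u(\pi,\tau) = 0$.
Solve for $u$:
  Using separation of variables $u = X(x)G(\tau)$:
  Eigenfunctions: $\sin(nx)$, $n = 1, 2, 3, \ldots$
  General solution: $u(x, \tau) = \sum c_n \sin(nx) e^{-2n^2 \tau}$
  Matching $u(x,0) = 2 \sin(2 x) - \sin(3 x) + 2 \sin(4 x)$ term by term: $c_2=2, c_3=-1, c_4=2$.
Hence $u(x,\tau) = 2 e^{-8 \tau} \sin(2 x) - e^{-18 \tau} \sin(3 x) + 2 e^{-32 \tau} \sin(4 x)$.
Transform back: $\theta(x,\tau) = e^{-2\tau}u(x,\tau)$.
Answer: $\theta(x, \tau) = 2 e^{-10 \tau} \sin(2 x) -  e^{-20 \tau} \sin(3 x) + 2 e^{-34 \tau} \sin(4 x)$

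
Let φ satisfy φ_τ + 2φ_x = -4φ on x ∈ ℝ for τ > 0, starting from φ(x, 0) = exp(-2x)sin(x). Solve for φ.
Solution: Substitute φ = exp(-2x)u, i.e. u = exp(2x)φ.
By the product rule, φ_x = exp(-2x)(u_x - 2u), φ_τ = exp(-2x)u_τ.
Substituting into the PDE and dividing by exp(-2x): u_τ + 2(u_x - 2u) = -4u.
The lower-order terms cancel, leaving the standard advection equation u_τ + 2u_x = 0.
Initial data for u: u(x,0) = exp(2x)φ(x,0) = sin(x).
Solve for u:
  By method of characteristics (waves move right with speed 2):
  Along characteristics x - 2τ = const, u is constant, so u(x,τ) = f(x - 2τ) with f = u(·, 0).
Hence u(x,τ) = sin(x - 2τ).
Transform back: φ(x,τ) = exp(-2x)u(x,τ).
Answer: φ(x, τ) = exp(-2x)sin(x - 2τ)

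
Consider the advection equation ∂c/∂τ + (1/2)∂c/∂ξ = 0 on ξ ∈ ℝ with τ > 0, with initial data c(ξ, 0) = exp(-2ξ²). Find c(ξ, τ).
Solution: By method of characteristics (waves move right with speed 1/2):
Along characteristics ξ - (1/2)τ = const, c is constant, so c(ξ,τ) = f(ξ - (1/2)τ) with f = c(·, 0).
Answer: c(ξ, τ) = exp(-2(ξ - τ/2)²)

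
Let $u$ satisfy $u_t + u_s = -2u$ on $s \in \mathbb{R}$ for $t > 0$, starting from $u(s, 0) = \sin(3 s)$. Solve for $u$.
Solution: Substitute $u = e^{-2t}w$, i.e. $w = e^{2t}u$.
By the product rule, $u_t = e^{-2t}(w_t - 2w)$, $u_s = e^{-2t}w_s$.
Substituting into the PDE and dividing by $e^{-2t}$: $w_t - 2w + w_s = -2w$.
The lower-order terms cancel, leaving the standard advection equation $w_t + w_s = 0$.
Initial data for $w$: $w(s,0) = u(s,0) = \sin(3 s)$.
Solve for $w$:
  By method of characteristics (waves move right with speed 1):
  Along characteristics $s - t =$ const, $w$ is constant, so $w(s,t) = f(s - t)$ with $f = w( \cdot , 0)$.
Hence $w(s,t) = \sin(3 s - 3 t)$.
Transform back: $u(s,t) = e^{-2t}w(s,t)$.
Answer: $u(s, t) = e^{-2 t} \sin(3 s - 3 t)$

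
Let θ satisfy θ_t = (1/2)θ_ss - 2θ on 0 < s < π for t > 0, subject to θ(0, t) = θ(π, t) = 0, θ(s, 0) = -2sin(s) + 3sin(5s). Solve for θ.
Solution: Substitute θ = exp(-2t)u.
Then θ_t = exp(-2t)(u_t - 2u), θ_ss = exp(-2t)u_ss; substituting and dividing by exp(-2t), the lower-order terms cancel: u_t = (1/2)u_ss (standard heat equation).
Data for u: u(s,0) = θ(s,0) = -2sin(s) + 3sin(5s). The boundary conditions carry over: u(0,t) = u(π,t) = 0.
Separating variables: u = Σ c_n exp(-n²t/2) sin(ns). From u(s,0) = -2sin(s) + 3sin(5s): c_1=-2, c_5=3.
So u(s,t) = -2exp(-t/2)sin(s) + 3exp(-25t/2)sin(5s), and θ(s,t) = exp(-2t)u(s,t).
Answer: θ(s, t) = -2exp(-5t/2)sin(s) + 3exp(-29t/2)sin(5s)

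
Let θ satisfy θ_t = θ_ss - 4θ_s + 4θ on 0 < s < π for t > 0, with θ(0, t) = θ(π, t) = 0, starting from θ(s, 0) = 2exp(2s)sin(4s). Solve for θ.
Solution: Substitute θ = exp(2s)u.
Then θ_s = exp(2s)(u_s + 2u), θ_ss = exp(2s)(u_ss + 4u_s + 4u), θ_t = exp(2s)u_t; substituting and dividing by exp(2s), the lower-order terms cancel: u_t = u_ss (standard heat equation).
Data for u: u(s,0) = exp(-2s)θ(s,0) = 2sin(4s). The boundary conditions carry over: u(0,t) = u(π,t) = 0.
Separating variables: u = Σ c_n exp(-n²t) sin(ns). From u(s,0) = 2sin(4s): c_4=2.
So u(s,t) = 2exp(-16t)sin(4s), and θ(s,t) = exp(2s)u(s,t).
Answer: θ(s, t) = 2exp(2s)exp(-16t)sin(4s)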